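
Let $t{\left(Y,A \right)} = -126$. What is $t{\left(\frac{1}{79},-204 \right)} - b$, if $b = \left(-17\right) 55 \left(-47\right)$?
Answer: $-44071$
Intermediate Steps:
$b = 43945$ ($b = \left(-935\right) \left(-47\right) = 43945$)
$t{\left(\frac{1}{79},-204 \right)} - b = -126 - 43945 = -44071$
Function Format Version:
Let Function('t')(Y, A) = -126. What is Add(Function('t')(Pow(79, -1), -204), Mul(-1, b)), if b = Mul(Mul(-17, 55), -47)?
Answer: -44071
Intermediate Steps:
b = 43945 (b = Mul(-935, -47) = 43945)
Add(Function('t')(Pow(79, -1), -204), Mul(-1, b)) = Add(-126, Mul(-1, 43945)) = Add(-126, -43945) = -44071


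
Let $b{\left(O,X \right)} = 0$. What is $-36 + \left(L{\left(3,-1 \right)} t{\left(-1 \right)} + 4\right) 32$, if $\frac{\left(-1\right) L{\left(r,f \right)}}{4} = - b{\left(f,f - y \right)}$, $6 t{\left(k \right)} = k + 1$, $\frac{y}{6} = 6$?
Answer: $92$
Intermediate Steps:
$y = 36$ ($y = 6 \cdot 6 = 36$)
$t{\left(k \right)} = \frac{1}{6} + \frac{k}{6}$ ($t{\left(k \right)} = \frac{k + 1}{6} = \frac{1 + k}{6} = \frac{1}{6} + \frac{k}{6}$)
$L{\left(r,f \right)} = 0$ ($L{\left(r,f \right)} = - 4 \left(\left(-1\right) 0\right) = \left(-4\right) 0 = 0$)
$-36 + \left(L{\left(3,-1 \right)} t{\left(-1 \right)} + 4\right) 32 = -36 + \left(0 \left(\frac{1}{6} + \frac{1}{6} \left(-1\right)\right) + 4\right) 32 = -36 + \left(0 \left(\frac{1}{6} - \frac{1}{6}\right) + 4\right) 32 = -36 + \left(0 \cdot 0 + 4\right) 32 = -36 + \left(0 + 4\right) 32 = -36 + 4 \cdot 32 = -36 + 128 = 92$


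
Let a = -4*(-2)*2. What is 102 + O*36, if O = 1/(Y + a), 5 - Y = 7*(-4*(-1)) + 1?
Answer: 195/2 ≈ 97.500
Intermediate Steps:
a = 16 (a = 8*2 = 16)
Y = -24 (Y = 5 - (7*(-4*(-1)) + 1) = 5 - (7*4 + 1) = 5 - (28 + 1) = 5 - 1*29 = 5 - 29 = -24)
O = -⅛ (O = 1/(-24 + 16) = 1/(-8) = -⅛ ≈ -0.12500)
102 + O*36 = 102 - ⅛*36 = 102 - 9/2 = 195/2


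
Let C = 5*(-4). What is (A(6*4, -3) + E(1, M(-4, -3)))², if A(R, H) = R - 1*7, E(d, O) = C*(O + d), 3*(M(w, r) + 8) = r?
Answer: 31329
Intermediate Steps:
M(w, r) = -8 + r/3
C = -20
E(d, O) = -20*O - 20*d (E(d, O) = -20*(O + d) = -20*O - 20*d)
A(R, H) = -7 + R (A(R, H) = R - 7 = -7 + R)
(A(6*4, -3) + E(1, M(-4, -3)))² = ((-7 + 6*4) + (-20*(-8 + (⅓)*(-3)) - 20*1))² = ((-7 + 24) + (-20*(-8 - 1) - 20))² = (17 + (-20*(-9) - 20))² = (17 + (180 - 20))² = (17 + 160)² = 177² = 31329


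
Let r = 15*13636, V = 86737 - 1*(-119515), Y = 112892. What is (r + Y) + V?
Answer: 523684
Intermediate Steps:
V = 206252 (V = 86737 + 119515 = 206252)
r = 204540
(r + Y) + V = (204540 + 112892) + 206252 = 317432 + 206252 = 523684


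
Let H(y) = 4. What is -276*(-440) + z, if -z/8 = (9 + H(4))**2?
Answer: 120088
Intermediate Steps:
z = -1352 (z = -8*(9 + 4)**2 = -8*13**2 = -8*169 = -1352)
-276*(-440) + z = -276*(-440) - 1352 = 121440 - 1352 = 120088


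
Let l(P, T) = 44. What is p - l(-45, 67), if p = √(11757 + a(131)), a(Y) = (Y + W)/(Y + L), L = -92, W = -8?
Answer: -44 + √1987466/13 ≈ 64.444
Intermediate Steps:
a(Y) = (-8 + Y)/(-92 + Y) (a(Y) = (Y - 8)/(Y - 92) = (-8 + Y)/(-92 + Y))
p = √1987466/13 (p = √(11757 + (-8 + 131)/(-92 + 131)) = √(11757 + 123/39) = √(11757 + (1/39)*123) = √(11757 + 41/13) = √(152882/13) = √1987466/13 ≈ 108.44)
p - l(-45, 67) = √1987466/13 - 1*44 = √1987466/13 - 44 = -44 + √1987466/13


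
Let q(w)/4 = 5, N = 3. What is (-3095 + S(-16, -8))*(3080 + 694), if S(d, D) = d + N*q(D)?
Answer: -11514474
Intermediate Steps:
q(w) = 20 (q(w) = 4*5 = 20)
S(d, D) = 60 + d (S(d, D) = d + 3*20 = d + 60 = 60 + d)
(-3095 + S(-16, -8))*(3080 + 694) = (-3095 + (60 - 16))*(3080 + 694) = (-3095 + 44)*3774 = -3051*3774 = -11514474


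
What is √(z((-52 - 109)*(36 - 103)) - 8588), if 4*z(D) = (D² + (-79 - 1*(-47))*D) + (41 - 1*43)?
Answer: 11*√958511/2 ≈ 5384.7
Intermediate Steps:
z(D) = -½ - 8*D + D²/4 (z(D) = ((D² + (-79 - 1*(-47))*D) + (41 - 1*43))/4 = ((D² + (-79 + 47)*D) + (41 - 43))/4 = ((D² - 32*D) - 2)/4 = (-2 + D² - 32*D)/4 = -½ - 8*D + D²/4)
√(z((-52 - 109)*(36 - 103)) - 8588) = √((-½ - 8*(-52 - 109)*(36 - 103) + ((-52 - 109)*(36 - 103))²/4) - 8588) = √((-½ - (-1288)*(-67) + (-161*(-67))²/4) - 8588) = √((-½ - 8*10787 + (¼)*10787²) - 8588) = √((-½ - 86296 + (¼)*116359369) - 8588) = √((-½ - 86296 + 116359369/4) - 8588) = √(116014183/4 - 8588) = √(115979831/4) = 11*√958511/2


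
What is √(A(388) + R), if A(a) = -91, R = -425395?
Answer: I*√425486 ≈ 652.29*I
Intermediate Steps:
√(A(388) + R) = √(-91 - 425395) = √(-425486) = I*√425486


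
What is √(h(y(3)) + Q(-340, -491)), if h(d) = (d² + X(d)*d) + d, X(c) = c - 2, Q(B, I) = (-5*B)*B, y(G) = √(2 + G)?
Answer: I*√(577990 + √5) ≈ 760.26*I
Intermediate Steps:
Q(B, I) = -5*B²
X(c) = -2 + c
h(d) = d + d² + d*(-2 + d) (h(d) = (d² + (-2 + d)*d) + d = (d² + d*(-2 + d)) + d = d + d² + d*(-2 + d))
√(h(y(3)) + Q(-340, -491)) = √(√(2 + 3)*(-1 + 2*√(2 + 3)) - 5*(-340)²) = √(√5*(-1 + 2*√5) - 5*115600) = √(√5*(-1 + 2*√5) - 578000) = √(-578000 + √5*(-1 + 2*√5))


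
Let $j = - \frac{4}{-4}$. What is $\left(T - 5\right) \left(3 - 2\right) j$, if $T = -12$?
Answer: $-17$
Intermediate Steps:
$j = 1$ ($j = \left(-4\right) \left(- \frac{1}{4}\right) = 1$)
$\left(T - 5\right) \left(3 - 2\right) j = \left(-12 - 5\right) \left(3 - 2\right) 1 = - 17 \left(3 - 2\right) 1 = - 17 \cdot 1 \cdot 1 = \left(-17\right) 1 = -17$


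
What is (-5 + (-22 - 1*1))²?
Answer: 784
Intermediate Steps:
(-5 + (-22 - 1*1))² = (-5 + (-22 - 1))² = (-5 - 23)² = (-28)² = 784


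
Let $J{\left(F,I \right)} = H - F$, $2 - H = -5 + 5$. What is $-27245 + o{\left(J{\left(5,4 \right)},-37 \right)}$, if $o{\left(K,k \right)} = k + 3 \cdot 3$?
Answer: $-27273$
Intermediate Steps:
$H = 2$ ($H = 2 - \left(-5 + 5\right) = 2 - 0 = 2 + 0 = 2$)
$J{\left(F,I \right)} = 2 - F$
$o{\left(K,k \right)} = 9 + k$ ($o{\left(K,k \right)} = k + 9 = 9 + k$)
$-27245 + o{\left(J{\left(5,4 \right)},-37 \right)} = -27245 + \left(9 - 37\right) = -27245 - 28 = -27273$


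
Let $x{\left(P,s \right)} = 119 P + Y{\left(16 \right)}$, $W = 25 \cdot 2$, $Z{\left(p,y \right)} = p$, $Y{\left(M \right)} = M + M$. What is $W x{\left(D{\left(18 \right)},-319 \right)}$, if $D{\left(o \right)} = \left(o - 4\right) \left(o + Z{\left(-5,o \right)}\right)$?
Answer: $1084500$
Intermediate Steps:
$Y{\left(M \right)} = 2 M$
$W = 50$
$D{\left(o \right)} = \left(-5 + o\right) \left(-4 + o\right)$ ($D{\left(o \right)} = \left(o - 4\right) \left(o - 5\right) = \left(-4 + o\right) \left(-5 + o\right) = \left(-5 + o\right) \left(-4 + o\right)$)
$x{\left(P,s \right)} = 32 + 119 P$ ($x{\left(P,s \right)} = 119 P + 2 \cdot 16 = 119 P + 32 = 32 + 119 P$)
$W x{\left(D{\left(18 \right)},-319 \right)} = 50 \left(32 + 119 \left(20 + 18^{2} - 162\right)\right) = 50 \left(32 + 119 \left(20 + 324 - 162\right)\right) = 50 \left(32 + 119 \cdot 182\right) = 50 \left(32 + 21658\right) = 50 \cdot 21690 = 1084500$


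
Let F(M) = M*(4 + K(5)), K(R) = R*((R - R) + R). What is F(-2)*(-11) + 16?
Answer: 654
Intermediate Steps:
K(R) = R**2 (K(R) = R*(0 + R) = R*R = R**2)
F(M) = 29*M (F(M) = M*(4 + 5**2) = M*(4 + 25) = M*29 = 29*M)
F(-2)*(-11) + 16 = (29*(-2))*(-11) + 16 = -58*(-11) + 16 = 638 + 16 = 654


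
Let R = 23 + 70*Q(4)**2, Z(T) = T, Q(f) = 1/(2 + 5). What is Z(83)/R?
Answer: 581/171 ≈ 3.3977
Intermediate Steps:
Q(f) = 1/7
R = 171/7 (R = 23 + 70*(1/7)**2 = 23 + 70*(1/49) = 23 + 10/7 = 171/7 ≈ 24.429)
Z(83)/R = 83/(171/7) = 83*(7/171) = 581/171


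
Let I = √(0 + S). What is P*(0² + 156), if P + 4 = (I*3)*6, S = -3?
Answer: -624 + 2808*I*√3 ≈ -624.0 + 4863.6*I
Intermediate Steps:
I = I*√3 (I = √(0 - 3) = √(-3) = I*√3 ≈ 1.732*I)
P = -4 + 18*I*√3 (P = -4 + ((I*√3)*3)*6 = -4 + (3*I*√3)*6 = -4 + 18*I*√3 ≈ -4.0 + 31.177*I)
P*(0² + 156) = (-4 + 18*I*√3)*(0² + 156) = (-4 + 18*I*√3)*(0 + 156) = (-4 + 18*I*√3)*156 = -624 + 2808*I*√3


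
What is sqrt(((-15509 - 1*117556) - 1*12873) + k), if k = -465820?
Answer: I*sqrt(611758) ≈ 782.15*I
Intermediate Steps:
sqrt(((-15509 - 1*117556) - 1*12873) + k) = sqrt(((-15509 - 1*117556) - 1*12873) - 465820) = sqrt(((-15509 - 117556) - 12873) - 465820) = sqrt((-133065 - 12873) - 465820) = sqrt(-145938 - 465820) = sqrt(-611758) = I*sqrt(611758)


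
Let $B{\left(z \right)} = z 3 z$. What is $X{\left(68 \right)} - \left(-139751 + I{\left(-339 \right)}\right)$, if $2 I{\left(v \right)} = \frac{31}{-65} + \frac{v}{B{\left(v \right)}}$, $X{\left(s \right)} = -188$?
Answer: $\frac{9225827911}{66105} \approx 1.3956 \cdot 10^{5}$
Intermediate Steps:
$B{\left(z \right)} = 3 z^{2}$
$I{\left(v \right)} = - \frac{31}{130} + \frac{1}{6 v}$ ($I{\left(v \right)} = \frac{\frac{31}{-65} + \frac{v}{3 v^{2}}}{2} = \frac{31 \left(- \frac{1}{65}\right) + v \frac{1}{3 v^{2}}}{2} = \frac{- \frac{31}{65} + \frac{1}{3 v}}{2} = - \frac{31}{130} + \frac{1}{6 v}$)
$X{\left(68 \right)} - \left(-139751 + I{\left(-339 \right)}\right) = -188 + \left(139751 - \frac{65 - -31527}{390 \left(-339\right)}\right) = -188 + \left(139751 - \frac{1}{390} \left(- \frac{1}{339}\right) \left(65 + 31527\right)\right) = -188 + \left(139751 - \frac{1}{390} \left(- \frac{1}{339}\right) 31592\right) = -188 + \left(139751 - - \frac{15796}{66105}\right) = -188 + \left(139751 + \frac{15796}{66105}\right) = -188 + \frac{9238255651}{66105} = \frac{9225827911}{66105}$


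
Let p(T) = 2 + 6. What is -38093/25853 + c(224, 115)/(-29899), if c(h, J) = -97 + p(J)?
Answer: -1136641690/772978847 ≈ -1.4705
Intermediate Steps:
p(T) = 8
c(h, J) = -89 (c(h, J) = -97 + 8 = -89)
-38093/25853 + c(224, 115)/(-29899) = -38093/25853 - 89/(-29899) = -38093*1/25853 - 89*(-1/29899) = -38093/25853 + 89/29899 = -1136641690/772978847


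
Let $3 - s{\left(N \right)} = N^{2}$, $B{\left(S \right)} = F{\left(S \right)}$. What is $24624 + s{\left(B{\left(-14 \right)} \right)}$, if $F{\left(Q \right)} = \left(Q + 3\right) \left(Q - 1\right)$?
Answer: $-2598$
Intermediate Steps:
$F{\left(Q \right)} = \left(-1 + Q\right) \left(3 + Q\right)$ ($F{\left(Q \right)} = \left(3 + Q\right) \left(-1 + Q\right) = \left(-1 + Q\right) \left(3 + Q\right)$)
$B{\left(S \right)} = -3 + S^{2} + 2 S$
$s{\left(N \right)} = 3 - N^{2}$
$24624 + s{\left(B{\left(-14 \right)} \right)} = 24624 + \left(3 - \left(-3 + \left(-14\right)^{2} + 2 \left(-14\right)\right)^{2}\right) = 24624 + \left(3 - \left(-3 + 196 - 28\right)^{2}\right) = 24624 + \left(3 - 165^{2}\right) = 24624 + \left(3 - 27225\right) = 24624 - 27222 = -2598$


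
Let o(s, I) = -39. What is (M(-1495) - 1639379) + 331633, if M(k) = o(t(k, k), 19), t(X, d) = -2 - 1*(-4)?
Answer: -1307785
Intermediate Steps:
t(X, d) = 2 (t(X, d) = -2 + 4 = 2)
M(k) = -39
(M(-1495) - 1639379) + 331633 = (-39 - 1639379) + 331633 = -1639418 + 331633 = -1307785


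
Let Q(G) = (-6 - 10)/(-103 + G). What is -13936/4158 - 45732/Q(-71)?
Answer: -2067934945/4158 ≈ -4.9734e+5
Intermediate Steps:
Q(G) = -16/(-103 + G)
-13936/4158 - 45732/Q(-71) = -13936/4158 - 45732/((-16/(-103 - 71))) = -13936*1/4158 - 45732/((-16/(-174))) = -6968/2079 - 45732/((-16*(-1/174))) = -6968/2079 - 45732/8/87 = -6968/2079 - 45732*87/8 = -6968/2079 - 994671/2 = -2067934945/4158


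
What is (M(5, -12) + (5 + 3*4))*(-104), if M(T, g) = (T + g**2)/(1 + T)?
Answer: -13052/3 ≈ -4350.7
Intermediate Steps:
M(T, g) = (T + g**2)/(1 + T)
(M(5, -12) + (5 + 3*4))*(-104) = ((5 + (-12)**2)/(1 + 5) + (5 + 3*4))*(-104) = ((5 + 144)/6 + (5 + 12))*(-104) = ((1/6)*149 + 17)*(-104) = (149/6 + 17)*(-104) = (251/6)*(-104) = -13052/3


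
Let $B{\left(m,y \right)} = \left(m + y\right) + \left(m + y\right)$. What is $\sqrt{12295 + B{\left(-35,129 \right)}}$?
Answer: $3 \sqrt{1387} \approx 111.73$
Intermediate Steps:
$B{\left(m,y \right)} = 2 m + 2 y$
$\sqrt{12295 + B{\left(-35,129 \right)}} = \sqrt{12295 + \left(2 \left(-35\right) + 2 \cdot 129\right)} = \sqrt{12295 + \left(-70 + 258\right)} = \sqrt{12295 + 188} = \sqrt{12483} = 3 \sqrt{1387}$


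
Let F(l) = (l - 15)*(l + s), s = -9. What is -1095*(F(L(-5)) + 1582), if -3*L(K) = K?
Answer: -5518070/3 ≈ -1.8394e+6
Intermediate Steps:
L(K) = -K/3
F(l) = (-15 + l)*(-9 + l) (F(l) = (l - 15)*(l - 9) = (-15 + l)*(-9 + l))
-1095*(F(L(-5)) + 1582) = -1095*((135 + (-⅓*(-5))² - (-8)*(-5)) + 1582) = -1095*((135 + (5/3)² - 24*5/3) + 1582) = -1095*((135 + 25/9 - 40) + 1582) = -1095*(880/9 + 1582) = -1095*15118/9 = -5518070/3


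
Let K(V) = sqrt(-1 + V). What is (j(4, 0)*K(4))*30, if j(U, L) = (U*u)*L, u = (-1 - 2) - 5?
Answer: 0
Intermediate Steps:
u = -8 (u = -3 - 5 = -8)
j(U, L) = -8*L*U (j(U, L) = (U*(-8))*L = (-8*U)*L = -8*L*U)
(j(4, 0)*K(4))*30 = ((-8*0*4)*sqrt(-1 + 4))*30 = (0*sqrt(3))*30 = 0*30 = 0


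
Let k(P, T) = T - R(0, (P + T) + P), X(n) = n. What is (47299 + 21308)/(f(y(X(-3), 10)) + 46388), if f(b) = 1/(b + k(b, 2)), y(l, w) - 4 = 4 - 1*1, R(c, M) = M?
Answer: 480249/324715 ≈ 1.4790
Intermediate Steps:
y(l, w) = 7 (y(l, w) = 4 + (4 - 1*1) = 4 + (4 - 1) = 4 + 3 = 7)
k(P, T) = -2*P (k(P, T) = T - ((P + T) + P) = T - (T + 2*P) = T + (-T - 2*P) = -2*P)
f(b) = -1/b (f(b) = 1/(b - 2*b) = 1/(-b) = -1/b)
(47299 + 21308)/(f(y(X(-3), 10)) + 46388) = (47299 + 21308)/(-1/7 + 46388) = 68607/(-1*1/7 + 46388) = 68607/(-1/7 + 46388) = 68607/(324715/7) = 68607*(7/324715) = 480249/324715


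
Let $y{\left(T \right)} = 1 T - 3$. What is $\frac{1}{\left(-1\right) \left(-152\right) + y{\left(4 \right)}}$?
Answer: $\frac{1}{153} \approx 0.0065359$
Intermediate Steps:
$y{\left(T \right)} = -3 + T$ ($y{\left(T \right)} = T - 3 = -3 + T$)
$\frac{1}{\left(-1\right) \left(-152\right) + y{\left(4 \right)}} = \frac{1}{\left(-1\right) \left(-152\right) + \left(-3 + 4\right)} = \frac{1}{152 + 1} = \frac{1}{153}$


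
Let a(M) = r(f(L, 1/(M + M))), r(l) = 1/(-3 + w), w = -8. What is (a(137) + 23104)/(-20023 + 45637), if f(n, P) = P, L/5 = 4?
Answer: 254143/281754 ≈ 0.90200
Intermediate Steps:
L = 20 (L = 5*4 = 20)
r(l) = -1/11 (r(l) = 1/(-3 - 8) = 1/(-11) = -1/11)
a(M) = -1/11
(a(137) + 23104)/(-20023 + 45637) = (-1/11 + 23104)/(-20023 + 45637) = (254143/11)/25614 = (254143/11)*(1/25614) = 254143/281754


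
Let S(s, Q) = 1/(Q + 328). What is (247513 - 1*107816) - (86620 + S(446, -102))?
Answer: 11995401/226 ≈ 53077.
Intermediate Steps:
S(s, Q) = 1/(328 + Q)
(247513 - 1*107816) - (86620 + S(446, -102)) = (247513 - 1*107816) - (86620 + 1/(328 - 102)) = (247513 - 107816) - (86620 + 1/226) = 139697 - (86620 + 1/226) = 139697 - 1*19576121/226 = 139697 - 19576121/226 = 11995401/226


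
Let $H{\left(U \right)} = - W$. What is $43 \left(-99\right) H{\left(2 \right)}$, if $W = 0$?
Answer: $0$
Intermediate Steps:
$H{\left(U \right)} = 0$ ($H{\left(U \right)} = \left(-1\right) 0 = 0$)
$43 \left(-99\right) H{\left(2 \right)} = 43 \left(-99\right) 0 = \left(-4257\right) 0 = 0$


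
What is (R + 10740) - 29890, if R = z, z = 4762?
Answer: -14388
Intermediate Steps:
R = 4762
(R + 10740) - 29890 = (4762 + 10740) - 29890 = 15502 - 29890 = -14388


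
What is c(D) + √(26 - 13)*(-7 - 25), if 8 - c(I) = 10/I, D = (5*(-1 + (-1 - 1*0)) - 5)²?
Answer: 358/45 - 32*√13 ≈ -107.42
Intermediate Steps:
D = 225 (D = (5*(-1 + (-1 + 0)) - 5)² = (5*(-1 - 1) - 5)² = (5*(-2) - 5)² = (-10 - 5)² = (-15)² = 225)
c(I) = 8 - 10/I
c(D) + √(26 - 13)*(-7 - 25) = (8 - 10/225) + √(26 - 13)*(-7 - 25) = (8 - 10*1/225) + √13*(-32) = (8 - 2/45) - 32*√13 = 358/45 - 32*√13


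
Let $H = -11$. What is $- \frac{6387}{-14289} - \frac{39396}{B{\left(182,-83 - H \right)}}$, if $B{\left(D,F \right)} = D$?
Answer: $- \frac{13375405}{61919} \approx -216.01$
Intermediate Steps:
$- \frac{6387}{-14289} - \frac{39396}{B{\left(182,-83 - H \right)}} = - \frac{6387}{-14289} - \frac{39396}{182} = \left(-6387\right) \left(- \frac{1}{14289}\right) - \frac{2814}{13} = \frac{2129}{4763} - \frac{2814}{13} = - \frac{13375405}{61919}$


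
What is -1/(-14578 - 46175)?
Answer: 1/60753 ≈ 1.6460e-5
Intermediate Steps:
-1/(-14578 - 46175) = -1/(-60753) = -1*(-1/60753) = 1/60753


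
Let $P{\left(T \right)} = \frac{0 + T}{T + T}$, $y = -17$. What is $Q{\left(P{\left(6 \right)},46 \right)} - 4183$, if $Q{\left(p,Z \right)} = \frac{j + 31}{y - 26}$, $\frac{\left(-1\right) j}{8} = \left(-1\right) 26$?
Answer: $- \frac{180108}{43} \approx -4188.6$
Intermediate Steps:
$P{\left(T \right)} = \frac{1}{2}$ ($P{\left(T \right)} = \frac{T}{2 T} = T \frac{1}{2 T} = \frac{1}{2}$)
$j = 208$ ($j = - 8 \left(\left(-1\right) 26\right) = \left(-8\right) \left(-26\right) = 208$)
$Q{\left(p,Z \right)} = - \frac{239}{43}$ ($Q{\left(p,Z \right)} = \frac{208 + 31}{-17 - 26} = \frac{239}{-43} = 239 \left(- \frac{1}{43}\right) = - \frac{239}{43}$)
$Q{\left(P{\left(6 \right)},46 \right)} - 4183 = - \frac{239}{43} - 4183 = - \frac{180108}{43}$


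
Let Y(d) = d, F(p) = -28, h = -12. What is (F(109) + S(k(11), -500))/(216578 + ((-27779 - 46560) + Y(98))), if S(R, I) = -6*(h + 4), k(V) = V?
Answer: 20/142337 ≈ 0.00014051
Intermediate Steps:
S(R, I) = 48 (S(R, I) = -6*(-12 + 4) = -6*(-8) = 48)
(F(109) + S(k(11), -500))/(216578 + ((-27779 - 46560) + Y(98))) = (-28 + 48)/(216578 + ((-27779 - 46560) + 98)) = 20/(216578 + (-74339 + 98)) = 20/(216578 - 74241) = 20/142337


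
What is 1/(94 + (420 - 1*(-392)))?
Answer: 1/906 ≈ 0.0011038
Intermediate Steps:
1/(94 + (420 - 1*(-392))) = 1/(94 + (420 + 392)) = 1/(94 + 812) = 1/906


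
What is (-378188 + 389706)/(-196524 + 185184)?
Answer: -5759/5670 ≈ -1.0157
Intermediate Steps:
(-378188 + 389706)/(-196524 + 185184) = 11518/(-11340) = 11518*(-1/11340) = -5759/5670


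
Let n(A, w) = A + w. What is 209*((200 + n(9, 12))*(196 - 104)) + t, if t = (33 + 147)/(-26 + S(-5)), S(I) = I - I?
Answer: 55241954/13 ≈ 4.2494e+6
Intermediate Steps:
S(I) = 0
t = -90/13 (t = (33 + 147)/(-26 + 0) = 180/(-26) = 180*(-1/26) = -90/13 ≈ -6.9231)
209*((200 + n(9, 12))*(196 - 104)) + t = 209*((200 + (9 + 12))*(196 - 104)) - 90/13 = 209*((200 + 21)*92) - 90/13 = 209*(221*92) - 90/13 = 209*20332 - 90/13 = 4249388 - 90/13 = 55241954/13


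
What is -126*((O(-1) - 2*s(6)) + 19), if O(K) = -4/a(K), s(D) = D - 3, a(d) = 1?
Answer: -1134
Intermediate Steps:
s(D) = -3 + D
O(K) = -4 (O(K) = -4/1 = -4*1 = -4)
-126*((O(-1) - 2*s(6)) + 19) = -126*((-4 - 2*(-3 + 6)) + 19) = -126*((-4 - 2*3) + 19) = -126*((-4 - 6) + 19) = -126*(-10 + 19) = -126*9 = -1134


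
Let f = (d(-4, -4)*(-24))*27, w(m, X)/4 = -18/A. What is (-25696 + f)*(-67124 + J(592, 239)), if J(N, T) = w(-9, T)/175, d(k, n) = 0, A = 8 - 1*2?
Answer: 301843511552/175 ≈ 1.7248e+9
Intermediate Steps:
A = 6 (A = 8 - 2 = 6)
w(m, X) = -12 (w(m, X) = 4*(-18/6) = 4*(-18*⅙) = 4*(-3) = -12)
J(N, T) = -12/175
f = 0 (f = (0*(-24))*27 = 0*27 = 0)
(-25696 + f)*(-67124 + J(592, 239)) = (-25696 + 0)*(-67124 - 12/175) = -25696*(-11746712/175) = 301843511552/175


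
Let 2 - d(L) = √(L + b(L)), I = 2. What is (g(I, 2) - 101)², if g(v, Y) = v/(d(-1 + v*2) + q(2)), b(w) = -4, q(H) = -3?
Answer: (102 - I)² ≈ 10403.0 - 204.0*I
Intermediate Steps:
d(L) = 2 - √(-4 + L) (d(L) = 2 - √(L - 4) = 2 - √(-4 + L))
g(v, Y) = v/(-1 - √(-5 + 2*v)) (g(v, Y) = v/((2 - √(-4 + (-1 + v*2))) - 3) = v/((2 - √(-4 + (-1 + 2*v))) - 3) = v/((2 - √(-5 + 2*v)) - 3) = v/(-1 - √(-5 + 2*v)))
(g(I, 2) - 101)² = (-1*2/(1 + √(-5 + 2*2)) - 101)² = (-1*2/(1 + √(-5 + 4)) - 101)² = (-1*2/(1 + √(-1)) - 101)² = (-1*2/(1 + I) - 101)² = (-1*2*(1 - I)/2 - 101)² = ((-1 + I) - 101)² = (-102 + I)²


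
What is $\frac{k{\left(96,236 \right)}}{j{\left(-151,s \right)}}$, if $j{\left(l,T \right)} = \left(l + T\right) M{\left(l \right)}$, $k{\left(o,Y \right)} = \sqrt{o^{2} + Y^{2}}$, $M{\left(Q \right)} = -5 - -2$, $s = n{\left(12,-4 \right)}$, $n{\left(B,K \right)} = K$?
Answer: $\frac{4 \sqrt{4057}}{465} \approx 0.54791$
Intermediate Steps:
$s = -4$
$M{\left(Q \right)} = -3$ ($M{\left(Q \right)} = -5 + 2 = -3$)
$k{\left(o,Y \right)} = \sqrt{Y^{2} + o^{2}}$
$j{\left(l,T \right)} = - 3 T - 3 l$ ($j{\left(l,T \right)} = \left(l + T\right) \left(-3\right) = \left(T + l\right) \left(-3\right) = - 3 T - 3 l$)
$\frac{k{\left(96,236 \right)}}{j{\left(-151,s \right)}} = \frac{\sqrt{236^{2} + 96^{2}}}{\left(-3\right) \left(-4\right) - -453} = \frac{\sqrt{55696 + 9216}}{12 + 453} = \frac{\sqrt{64912}}{465} = 4 \sqrt{4057} \cdot \frac{1}{465} = \frac{4 \sqrt{4057}}{465}$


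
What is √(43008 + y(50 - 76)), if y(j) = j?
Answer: √42982 ≈ 207.32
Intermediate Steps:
√(43008 + y(50 - 76)) = √(43008 + (50 - 76)) = √(43008 - 26) = √42982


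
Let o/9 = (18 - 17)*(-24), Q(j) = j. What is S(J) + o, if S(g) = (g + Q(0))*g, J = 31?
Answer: 745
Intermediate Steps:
S(g) = g² (S(g) = (g + 0)*g = g*g = g²)
o = -216 (o = 9*((18 - 17)*(-24)) = 9*(1*(-24)) = 9*(-24) = -216)
S(J) + o = 31² - 216 = 961 - 216 = 745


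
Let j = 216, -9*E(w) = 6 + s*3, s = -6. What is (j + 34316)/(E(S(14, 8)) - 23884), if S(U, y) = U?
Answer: -25899/17912 ≈ -1.4459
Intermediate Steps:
E(w) = 4/3 (E(w) = -(6 - 6*3)/9 = -(6 - 18)/9 = -1/9*(-12) = 4/3)
(j + 34316)/(E(S(14, 8)) - 23884) = (216 + 34316)/(4/3 - 23884) = 34532/(-71648/3) = 34532*(-3/71648) = -25899/17912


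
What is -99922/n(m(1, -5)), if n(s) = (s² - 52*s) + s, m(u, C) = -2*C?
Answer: 49961/205 ≈ 243.71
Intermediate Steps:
n(s) = s² - 51*s
-99922/n(m(1, -5)) = -99922*1/(10*(-51 - 2*(-5))) = -99922*1/(10*(-51 + 10)) = -99922/(10*(-41)) = -99922/(-410) = -99922*(-1/410) = 49961/205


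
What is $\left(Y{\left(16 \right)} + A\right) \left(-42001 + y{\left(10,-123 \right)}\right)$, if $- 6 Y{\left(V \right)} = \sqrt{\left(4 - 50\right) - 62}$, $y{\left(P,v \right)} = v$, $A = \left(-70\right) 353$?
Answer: $1040884040 + 42124 i \sqrt{3} \approx 1.0409 \cdot 10^{9} + 72961.0 i$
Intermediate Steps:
$A = -24710$
$Y{\left(V \right)} = - i \sqrt{3}$ ($Y{\left(V \right)} = - \frac{\sqrt{\left(4 - 50\right) - 62}}{6} = - \frac{\sqrt{-46 - 62}}{6} = - \frac{\sqrt{-108}}{6} = - \frac{6 i \sqrt{3}}{6} = - i \sqrt{3}$)
$\left(Y{\left(16 \right)} + A\right) \left(-42001 + y{\left(10,-123 \right)}\right) = \left(- i \sqrt{3} - 24710\right) \left(-42001 - 123\right) = \left(-24710 - i \sqrt{3}\right) \left(-42124\right) = 1040884040 + 42124 i \sqrt{3}$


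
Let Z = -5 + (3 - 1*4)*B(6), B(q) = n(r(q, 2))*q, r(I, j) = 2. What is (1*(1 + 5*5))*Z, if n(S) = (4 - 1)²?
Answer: -1534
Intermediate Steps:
n(S) = 9 (n(S) = 3² = 9)
B(q) = 9*q
Z = -59 (Z = -5 + (3 - 1*4)*(9*6) = -5 + (3 - 4)*54 = -5 - 1*54 = -5 - 54 = -59)
(1*(1 + 5*5))*Z = (1*(1 + 5*5))*(-59) = (1*(1 + 25))*(-59) = (1*26)*(-59) = 26*(-59) = -1534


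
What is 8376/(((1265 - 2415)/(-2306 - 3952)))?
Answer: 26208504/575 ≈ 45580.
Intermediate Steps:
8376/(((1265 - 2415)/(-2306 - 3952))) = 8376/((-1150/(-6258))) = 8376/((-1150*(-1/6258))) = 8376/(575/3129) = 8376*(3129/575) = 26208504/575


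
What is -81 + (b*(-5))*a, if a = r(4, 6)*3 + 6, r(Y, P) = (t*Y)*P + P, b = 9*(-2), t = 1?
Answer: 8559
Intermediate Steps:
b = -18
r(Y, P) = P + P*Y (r(Y, P) = (1*Y)*P + P = Y*P + P = P*Y + P = P + P*Y)
a = 96 (a = (6*(1 + 4))*3 + 6 = (6*5)*3 + 6 = 30*3 + 6 = 90 + 6 = 96)
-81 + (b*(-5))*a = -81 - 18*(-5)*96 = -81 + 90*96 = -81 + 8640 = 8559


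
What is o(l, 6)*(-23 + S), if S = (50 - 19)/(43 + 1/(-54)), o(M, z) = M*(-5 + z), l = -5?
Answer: 258545/2321 ≈ 111.39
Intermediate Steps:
S = 1674/2321 (S = 31/(43 - 1/54) = 31/(2321/54) = 31*(54/2321) = 1674/2321 ≈ 0.72124)
o(l, 6)*(-23 + S) = (-5*(-5 + 6))*(-23 + 1674/2321) = -5*1*(-51709/2321) = -5*(-51709/2321) = 258545/2321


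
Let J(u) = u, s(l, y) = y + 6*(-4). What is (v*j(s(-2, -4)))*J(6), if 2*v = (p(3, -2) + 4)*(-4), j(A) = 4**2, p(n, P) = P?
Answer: -384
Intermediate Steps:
s(l, y) = -24 + y (s(l, y) = y - 24 = -24 + y)
j(A) = 16
v = -4 (v = ((-2 + 4)*(-4))/2 = (2*(-4))/2 = (1/2)*(-8) = -4)
(v*j(s(-2, -4)))*J(6) = -4*16*6 = -64*6 = -384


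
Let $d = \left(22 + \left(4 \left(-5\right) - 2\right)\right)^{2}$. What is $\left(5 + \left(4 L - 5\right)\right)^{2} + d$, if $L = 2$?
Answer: $64$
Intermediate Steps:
$d = 0$ ($d = \left(22 - 22\right)^{2} = 0^{2} = 0$)
$\left(5 + \left(4 L - 5\right)\right)^{2} + d = \left(5 + \left(4 \cdot 2 - 5\right)\right)^{2} + 0 = \left(5 + \left(8 - 5\right)\right)^{2} + 0 = \left(5 + 3\right)^{2} + 0 = 8^{2} + 0 = 64 + 0 = 64$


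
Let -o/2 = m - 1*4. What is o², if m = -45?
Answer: 9604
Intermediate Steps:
o = 98 (o = -2*(-45 - 1*4) = -2*(-45 - 4) = -2*(-49) = 98)
o² = 98² = 9604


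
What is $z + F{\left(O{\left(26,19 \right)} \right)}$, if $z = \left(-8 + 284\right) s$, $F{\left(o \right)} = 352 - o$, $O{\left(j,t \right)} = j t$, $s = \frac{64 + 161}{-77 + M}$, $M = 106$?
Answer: $\frac{57982}{29} \approx 1999.4$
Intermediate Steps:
$s = \frac{225}{29}$ ($s = \frac{64 + 161}{-77 + 106} = \frac{225}{29} \approx 7.7586$)
$z = \frac{62100}{29}$ ($z = \left(-8 + 284\right) \frac{225}{29} = 276 \cdot \frac{225}{29} = \frac{62100}{29} \approx 2141.4$)
$z + F{\left(O{\left(26,19 \right)} \right)} = \frac{62100}{29} + \left(352 - 26 \cdot 19\right) = \frac{62100}{29} + \left(352 - 494\right) = \frac{62100}{29} - 142 = \frac{57982}{29}$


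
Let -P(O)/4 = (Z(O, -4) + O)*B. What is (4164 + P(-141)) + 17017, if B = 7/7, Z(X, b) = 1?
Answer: 21741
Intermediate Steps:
B = 1 (B = 7*(⅐) = 1)
P(O) = -4 - 4*O (P(O) = -4*(1 + O) = -4 - 4*O)
(4164 + P(-141)) + 17017 = (4164 + (-4 - 4*(-141))) + 17017 = (4164 + (-4 + 564)) + 17017 = (4164 + 560) + 17017 = 4724 + 17017 = 21741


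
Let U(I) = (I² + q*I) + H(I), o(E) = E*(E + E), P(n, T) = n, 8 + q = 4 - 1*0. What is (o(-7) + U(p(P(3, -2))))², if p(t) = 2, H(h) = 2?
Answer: 9216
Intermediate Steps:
q = -4 (q = -8 + (4 - 1*0) = -8 + (4 + 0) = -8 + 4 = -4)
o(E) = 2*E² (o(E) = E*(2*E) = 2*E²)
U(I) = 2 + I² - 4*I (U(I) = (I² - 4*I) + 2 = 2 + I² - 4*I)
(o(-7) + U(p(P(3, -2))))² = (2*(-7)² + (2 + 2² - 4*2))² = (2*49 + (2 + 4 - 8))² = (98 - 2)² = 96² = 9216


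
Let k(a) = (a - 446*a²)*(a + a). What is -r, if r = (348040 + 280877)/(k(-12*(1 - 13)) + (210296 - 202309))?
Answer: 628917/2663448269 ≈ 0.00023613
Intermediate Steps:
k(a) = 2*a*(a - 446*a²) (k(a) = (a - 446*a²)*(2*a) = 2*a*(a - 446*a²))
r = -628917/2663448269 (r = (348040 + 280877)/((-12*(1 - 13))²*(2 - (-10704)*(1 - 13)) + (210296 - 202309)) = 628917/((-12*(-12))²*(2 - (-10704)*(-12)) + 7987) = 628917/(144²*(2 - 892*144) + 7987) = 628917/(20736*(2 - 128448) + 7987) = 628917/(20736*(-128446) + 7987) = 628917/(-2663456256 + 7987) = 628917/(-2663448269) = 628917*(-1/2663448269) = -628917/2663448269 ≈ -0.00023613)
-r = -1*(-628917/2663448269) = 628917/2663448269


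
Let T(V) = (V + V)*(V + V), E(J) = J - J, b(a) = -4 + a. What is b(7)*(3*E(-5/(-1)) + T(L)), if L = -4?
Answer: 192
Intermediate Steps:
E(J) = 0
T(V) = 4*V**2 (T(V) = (2*V)*(2*V) = 4*V**2)
b(7)*(3*E(-5/(-1)) + T(L)) = (-4 + 7)*(3*0 + 4*(-4)**2) = 3*(0 + 4*16) = 3*(0 + 64) = 3*64 = 192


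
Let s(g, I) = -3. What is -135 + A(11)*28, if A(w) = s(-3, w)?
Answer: -219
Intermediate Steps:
A(w) = -3
-135 + A(11)*28 = -135 - 3*28 = -135 - 84 = -219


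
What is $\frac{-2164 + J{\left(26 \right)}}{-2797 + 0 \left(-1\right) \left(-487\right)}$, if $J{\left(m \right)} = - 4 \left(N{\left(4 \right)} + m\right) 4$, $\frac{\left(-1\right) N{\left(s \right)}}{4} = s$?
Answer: $\frac{2324}{2797} \approx 0.83089$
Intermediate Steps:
$N{\left(s \right)} = - 4 s$
$J{\left(m \right)} = 256 - 16 m$ ($J{\left(m \right)} = - 4 \left(\left(-4\right) 4 + m\right) 4 = - 4 \left(-16 + m\right) 4 = - 4 \left(-64 + 4 m\right) = 256 - 16 m$)
$\frac{-2164 + J{\left(26 \right)}}{-2797 + 0 \left(-1\right) \left(-487\right)} = \frac{-2164 + \left(256 - 416\right)}{-2797 + 0 \left(-1\right) \left(-487\right)} = \frac{-2164 + \left(256 - 416\right)}{-2797 + 0 \left(-487\right)} = \frac{-2164 - 160}{-2797 + 0} = - \frac{2324}{-2797} = \left(-2324\right) \left(- \frac{1}{2797}\right) = \frac{2324}{2797}$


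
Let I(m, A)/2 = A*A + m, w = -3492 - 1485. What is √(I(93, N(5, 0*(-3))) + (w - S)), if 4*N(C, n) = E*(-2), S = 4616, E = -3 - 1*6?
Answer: I*√37466/2 ≈ 96.781*I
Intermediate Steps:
E = -9 (E = -3 - 6 = -9)
w = -4977
N(C, n) = 9/2 (N(C, n) = (-9*(-2))/4 = (¼)*18 = 9/2)
I(m, A) = 2*m + 2*A² (I(m, A) = 2*(A*A + m) = 2*(A² + m) = 2*(m + A²) = 2*m + 2*A²)
√(I(93, N(5, 0*(-3))) + (w - S)) = √((2*93 + 2*(9/2)²) + (-4977 - 1*4616)) = √((186 + 2*(81/4)) + (-4977 - 4616)) = √((186 + 81/2) - 9593) = √(453/2 - 9593) = √(-18733/2) = I*√37466/2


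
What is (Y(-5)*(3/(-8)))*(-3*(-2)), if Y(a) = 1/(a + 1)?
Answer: 9/16 ≈ 0.56250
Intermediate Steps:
Y(a) = 1/(1 + a)
(Y(-5)*(3/(-8)))*(-3*(-2)) = ((3/(-8))/(1 - 5))*(-3*(-2)) = ((3*(-⅛))/(-4))*6 = -¼*(-3/8)*6 = (3/32)*6 = 9/16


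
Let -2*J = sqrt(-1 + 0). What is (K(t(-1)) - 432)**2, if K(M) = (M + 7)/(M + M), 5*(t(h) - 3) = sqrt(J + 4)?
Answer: (25820 + 863*sqrt(2)*sqrt(8 - I))**2/(4*(30 + sqrt(2)*sqrt(8 - I))**2) ≈ 1.8531e+5 - 6.5007*I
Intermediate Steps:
J = -I/2 (J = -sqrt(-1 + 0)/2 = -I/2 ≈ -0.5*I)
t(h) = 3 + sqrt(4 - I/2)/5 (t(h) = 3 + sqrt(-I/2 + 4)/5 = 3 + sqrt(4 - I/2)/5)
K(M) = (7 + M)/(2*M) (K(M) = (7 + M)/((2*M)) = (7 + M)*(1/(2*M)) = (7 + M)/(2*M))
(K(t(-1)) - 432)**2 = ((7 + (3 + sqrt(16 - 2*I)/10))/(2*(3 + sqrt(16 - 2*I)/10)) - 432)**2 = ((10 + sqrt(16 - 2*I)/10)/(2*(3 + sqrt(16 - 2*I)/10)) - 432)**2 = (-432 + (10 + sqrt(16 - 2*I)/10)/(2*(3 + sqrt(16 - 2*I)/10)))**2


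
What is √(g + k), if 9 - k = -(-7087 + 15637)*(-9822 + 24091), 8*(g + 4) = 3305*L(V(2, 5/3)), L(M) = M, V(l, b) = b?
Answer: √17568092670/12 ≈ 11045.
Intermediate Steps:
g = 16429/24 (g = -4 + (3305*(5/3))/8 = -4 + (⅛)*(16525/3) = -4 + 16525/24 = 16429/24 ≈ 684.54)
k = 121999959 (k = 9 - (-1)*(-7087 + 15637)*(-9822 + 24091) = 9 - (-1)*8550*14269 = 9 - (-1)*121999950 = 9 - 1*(-121999950) = 9 + 121999950 = 121999959)
√(g + k) = √(16429/24 + 121999959) = √(2928015445/24) = √17568092670/12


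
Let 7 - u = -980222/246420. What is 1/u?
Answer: 123210/1352581 ≈ 0.091092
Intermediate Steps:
u = 1352581/123210 (u = 7 - (-980222)/246420 = 7 - 1*(-490111/123210) = 7 + 490111/123210 = 1352581/123210 ≈ 10.978)
1/u = 1/(1352581/123210) = 123210/1352581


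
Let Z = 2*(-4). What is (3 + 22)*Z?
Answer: -200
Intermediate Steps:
Z = -8
(3 + 22)*Z = (3 + 22)*(-8) = 25*(-8) = -200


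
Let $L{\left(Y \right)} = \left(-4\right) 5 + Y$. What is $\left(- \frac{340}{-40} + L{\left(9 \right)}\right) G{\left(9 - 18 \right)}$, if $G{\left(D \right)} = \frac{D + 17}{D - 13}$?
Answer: $\frac{10}{11} \approx 0.90909$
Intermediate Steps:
$L{\left(Y \right)} = -20 + Y$
$G{\left(D \right)} = \frac{17 + D}{-13 + D}$
$\left(- \frac{340}{-40} + L{\left(9 \right)}\right) G{\left(9 - 18 \right)} = \left(- \frac{340}{-40} + \left(-20 + 9\right)\right) \frac{17 + \left(9 - 18\right)}{-13 + \left(9 - 18\right)} = \left(\left(-340\right) \left(- \frac{1}{40}\right) - 11\right) \frac{17 - 9}{-13 - 9} = \left(\frac{17}{2} - 11\right) \frac{1}{-22} \cdot 8 = - \frac{5 \left(\left(- \frac{1}{22}\right) 8\right)}{2} = \left(- \frac{5}{2}\right) \left(- \frac{4}{11}\right) = \frac{10}{11}$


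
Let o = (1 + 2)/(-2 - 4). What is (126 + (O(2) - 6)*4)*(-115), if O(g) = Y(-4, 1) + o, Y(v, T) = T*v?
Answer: -9660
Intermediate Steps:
o = -1/2 (o = 3/(-6) = 3*(-1/6) = -1/2 ≈ -0.50000)
O(g) = -9/2 (O(g) = 1*(-4) - 1/2 = -4 - 1/2 = -9/2)
(126 + (O(2) - 6)*4)*(-115) = (126 + (-9/2 - 6)*4)*(-115) = (126 - 21/2*4)*(-115) = (126 - 42)*(-115) = 84*(-115) = -9660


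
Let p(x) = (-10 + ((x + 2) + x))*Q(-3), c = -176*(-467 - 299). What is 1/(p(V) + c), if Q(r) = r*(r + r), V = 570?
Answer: 1/155192 ≈ 6.4436e-6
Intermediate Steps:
c = 134816 (c = -176*(-766) = 134816)
Q(r) = 2*r² (Q(r) = r*(2*r) = 2*r²)
p(x) = -144 + 36*x (p(x) = (-10 + ((x + 2) + x))*(2*(-3)²) = (-10 + ((2 + x) + x))*(2*9) = (-10 + (2 + 2*x))*18 = (-8 + 2*x)*18 = -144 + 36*x)
1/(p(V) + c) = 1/((-144 + 36*570) + 134816) = 1/((-144 + 20520) + 134816) = 1/(20376 + 134816) = 1/155192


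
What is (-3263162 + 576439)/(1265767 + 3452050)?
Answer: -206671/362909 ≈ -0.56948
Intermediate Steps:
(-3263162 + 576439)/(1265767 + 3452050) = -2686723/4717817 = -2686723*1/4717817 = -206671/362909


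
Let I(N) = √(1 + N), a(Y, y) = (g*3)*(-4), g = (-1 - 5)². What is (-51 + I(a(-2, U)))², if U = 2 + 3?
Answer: (51 - I*√431)² ≈ 2170.0 - 2117.6*I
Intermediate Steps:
g = 36 (g = (-6)² = 36)
U = 5
a(Y, y) = -432 (a(Y, y) = (36*3)*(-4) = 108*(-4) = -432)
(-51 + I(a(-2, U)))² = (-51 + √(1 - 432))² = (-51 + √(-431))² = (-51 + I*√431)²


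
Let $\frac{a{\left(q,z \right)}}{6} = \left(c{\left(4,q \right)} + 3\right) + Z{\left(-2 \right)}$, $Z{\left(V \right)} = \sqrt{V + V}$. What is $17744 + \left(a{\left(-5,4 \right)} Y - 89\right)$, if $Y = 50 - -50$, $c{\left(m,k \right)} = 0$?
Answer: $19455 + 1200 i \approx 19455.0 + 1200.0 i$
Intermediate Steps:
$Z{\left(V \right)} = \sqrt{2} \sqrt{V}$ ($Z{\left(V \right)} = \sqrt{2 V} = \sqrt{2} \sqrt{V}$)
$Y = 100$ ($Y = 50 + 50 = 100$)
$a{\left(q,z \right)} = 18 + 12 i$ ($a{\left(q,z \right)} = 6 \left(\left(0 + 3\right) + \sqrt{2} \sqrt{-2}\right) = 6 \left(3 + \sqrt{2} i \sqrt{2}\right) = 6 \left(3 + 2 i\right) = 18 + 12 i$)
$17744 + \left(a{\left(-5,4 \right)} Y - 89\right) = 17744 - \left(89 - \left(18 + 12 i\right) 100\right) = 17744 + \left(\left(1800 + 1200 i\right) - 89\right) = 17744 + \left(1711 + 1200 i\right) = 19455 + 1200 i$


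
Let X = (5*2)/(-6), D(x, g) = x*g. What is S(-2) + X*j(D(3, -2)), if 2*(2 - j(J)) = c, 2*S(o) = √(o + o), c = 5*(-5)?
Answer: -145/6 + I ≈ -24.167 + 1.0*I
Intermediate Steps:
D(x, g) = g*x
c = -25
S(o) = √2*√o/2 (S(o) = √(o + o)/2 = √(2*o)/2 = (√2*√o)/2 = √2*√o/2)
X = -5/3 (X = 10*(-⅙) = -5/3 ≈ -1.6667)
j(J) = 29/2 (j(J) = 2 - ½*(-25) = 2 + 25/2 = 29/2)
S(-2) + X*j(D(3, -2)) = √2*√(-2)/2 - 5/3*29/2 = √2*(I*√2)/2 - 145/6 = I - 145/6 = -145/6 + I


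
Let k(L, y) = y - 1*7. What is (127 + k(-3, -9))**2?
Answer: 12321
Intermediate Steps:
k(L, y) = -7 + y (k(L, y) = y - 7 = -7 + y)
(127 + k(-3, -9))**2 = (127 + (-7 - 9))**2 = (127 - 16)**2 = 111**2 = 12321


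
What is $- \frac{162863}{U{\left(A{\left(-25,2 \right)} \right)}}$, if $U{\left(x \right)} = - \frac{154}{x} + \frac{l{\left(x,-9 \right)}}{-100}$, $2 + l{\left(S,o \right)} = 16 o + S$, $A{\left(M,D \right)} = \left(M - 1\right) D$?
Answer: $- \frac{725075}{22} \approx -32958.0$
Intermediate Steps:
$A{\left(M,D \right)} = D \left(-1 + M\right)$ ($A{\left(M,D \right)} = \left(-1 + M\right) D = D \left(-1 + M\right)$)
$l{\left(S,o \right)} = -2 + S + 16 o$ ($l{\left(S,o \right)} = -2 + \left(16 o + S\right) = -2 + \left(S + 16 o\right) = -2 + S + 16 o$)
$U{\left(x \right)} = \frac{73}{50} - \frac{154}{x} - \frac{x}{100}$ ($U{\left(x \right)} = - \frac{154}{x} + \frac{-2 + x + 16 \left(-9\right)}{-100} = - \frac{154}{x} + \left(-2 + x - 144\right) \left(- \frac{1}{100}\right) = - \frac{154}{x} + \left(-146 + x\right) \left(- \frac{1}{100}\right) = - \frac{154}{x} - \left(- \frac{73}{50} + \frac{x}{100}\right) = \frac{73}{50} - \frac{154}{x} - \frac{x}{100}$)
$- \frac{162863}{U{\left(A{\left(-25,2 \right)} \right)}} = - \frac{162863}{\frac{1}{100} \frac{1}{2 \left(-1 - 25\right)} \left(-15400 + 2 \left(-1 - 25\right) \left(146 - 2 \left(-1 - 25\right)\right)\right)} = - \frac{162863}{\frac{1}{100} \frac{1}{2 \left(-26\right)} \left(-15400 + 2 \left(-26\right) \left(146 - 2 \left(-26\right)\right)\right)} = - \frac{162863}{\frac{1}{100} \frac{1}{-52} \left(-15400 - 52 \left(146 - -52\right)\right)} = - \frac{162863}{\frac{1}{100} \left(- \frac{1}{52}\right) \left(-15400 - 52 \left(146 + 52\right)\right)} = - \frac{162863}{\frac{1}{100} \left(- \frac{1}{52}\right) \left(-15400 - 10296\right)} = - \frac{162863}{\frac{1}{100} \left(- \frac{1}{52}\right) \left(-25696\right)} = - \frac{162863}{\frac{1606}{325}} = \left(-162863\right) \frac{325}{1606} = - \frac{725075}{22}$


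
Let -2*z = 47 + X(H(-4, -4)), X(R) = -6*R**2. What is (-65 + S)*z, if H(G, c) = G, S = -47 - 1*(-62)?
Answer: -1225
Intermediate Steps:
S = 15 (S = -47 + 62 = 15)
z = 49/2 (z = -(47 - 6*(-4)**2)/2 = -(47 - 6*16)/2 = -(47 - 96)/2 = -1/2*(-49) = 49/2 ≈ 24.500)
(-65 + S)*z = (-65 + 15)*(49/2) = -50*49/2 = -1225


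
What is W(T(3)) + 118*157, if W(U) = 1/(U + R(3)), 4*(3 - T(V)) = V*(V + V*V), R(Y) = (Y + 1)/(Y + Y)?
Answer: 296413/16 ≈ 18526.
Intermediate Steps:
R(Y) = (1 + Y)/(2*Y) (R(Y) = (1 + Y)/((2*Y)) = (1 + Y)*(1/(2*Y)) = (1 + Y)/(2*Y))
T(V) = 3 - V*(V + V²)/4 (T(V) = 3 - V*(V + V*V)/4 = 3 - V*(V + V²)/4)
W(U) = 1/(⅔ + U) (W(U) = 1/(U + (½)*(1 + 3)/3) = 1/(U + (½)*(⅓)*4) = 1/(U + ⅔) = 1/(⅔ + U))
W(T(3)) + 118*157 = 3/(2 + 3*(3 - ¼*3² - ¼*3³)) + 118*157 = 3/(2 + 3*(3 - ¼*9 - ¼*27)) + 18526 = 3/(2 + 3*(3 - 9/4 - 27/4)) + 18526 = 3/(2 + 3*(-6)) + 18526 = 3/(2 - 18) + 18526 = 3/(-16) + 18526 = 3*(-1/16) + 18526 = -3/16 + 18526 = 296413/16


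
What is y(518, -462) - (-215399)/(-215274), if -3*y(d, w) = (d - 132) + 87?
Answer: -34156933/215274 ≈ -158.67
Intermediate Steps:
y(d, w) = 15 - d/3 (y(d, w) = -((d - 132) + 87)/3 = -((-132 + d) + 87)/3 = -(-45 + d)/3 = 15 - d/3)
y(518, -462) - (-215399)/(-215274) = (15 - 1/3*518) - (-215399)/(-215274) = (15 - 518/3) - (-215399)*(-1)/215274 = -473/3 - 1*215399/215274 = -473/3 - 215399/215274 = -34156933/215274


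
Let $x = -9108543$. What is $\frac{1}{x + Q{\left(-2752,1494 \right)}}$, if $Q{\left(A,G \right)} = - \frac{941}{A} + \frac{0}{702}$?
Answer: $- \frac{2752}{25066709395} \approx -1.0979 \cdot 10^{-7}$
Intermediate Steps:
$Q{\left(A,G \right)} = - \frac{941}{A}$ ($Q{\left(A,G \right)} = - \frac{941}{A} + 0 \cdot \frac{1}{702} = - \frac{941}{A} + 0 = - \frac{941}{A}$)
$\frac{1}{x + Q{\left(-2752,1494 \right)}} = \frac{1}{-9108543 - \frac{941}{-2752}} = \frac{1}{-9108543 - - \frac{941}{2752}} = \frac{1}{-9108543 + \frac{941}{2752}} = \frac{1}{- \frac{25066709395}{2752}} = - \frac{2752}{25066709395}$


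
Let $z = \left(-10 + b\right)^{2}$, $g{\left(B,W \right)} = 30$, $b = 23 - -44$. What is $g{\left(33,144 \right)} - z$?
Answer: $-3219$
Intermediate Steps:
$b = 67$ ($b = 23 + 44 = 67$)
$z = 3249$ ($z = \left(-10 + 67\right)^{2} = 57^{2} = 3249$)
$g{\left(33,144 \right)} - z = 30 - 3249 = -3219$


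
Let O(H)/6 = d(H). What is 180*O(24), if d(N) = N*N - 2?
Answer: 619920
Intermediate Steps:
d(N) = -2 + N**2 (d(N) = N**2 - 2 = -2 + N**2)
O(H) = -12 + 6*H**2 (O(H) = 6*(-2 + H**2) = -12 + 6*H**2)
180*O(24) = 180*(-12 + 6*24**2) = 180*(-12 + 6*576) = 180*(-12 + 3456) = 180*3444 = 619920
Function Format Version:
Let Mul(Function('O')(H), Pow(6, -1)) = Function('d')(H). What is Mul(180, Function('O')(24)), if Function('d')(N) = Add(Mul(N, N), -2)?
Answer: 619920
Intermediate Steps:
Function('d')(N) = Add(-2, Pow(N, 2)) (Function('d')(N) = Add(Pow(N, 2), -2) = Add(-2, Pow(N, 2)))
Function('O')(H) = Add(-12, Mul(6, Pow(H, 2))) (Function('O')(H) = Mul(6, Add(-2, Pow(H, 2))) = Add(-12, Mul(6, Pow(H, 2))))
Mul(180, Function('O')(24)) = Mul(180, Add(-12, Mul(6, Pow(24, 2)))) = Mul(180, Add(-12, Mul(6, 576))) = Mul(180, Add(-12, 3456)) = Mul(180, 3444) = 619920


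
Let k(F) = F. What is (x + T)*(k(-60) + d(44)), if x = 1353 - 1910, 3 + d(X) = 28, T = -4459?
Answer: 175560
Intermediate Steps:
d(X) = 25 (d(X) = -3 + 28 = 25)
x = -557
(x + T)*(k(-60) + d(44)) = (-557 - 4459)*(-60 + 25) = -5016*(-35) = 175560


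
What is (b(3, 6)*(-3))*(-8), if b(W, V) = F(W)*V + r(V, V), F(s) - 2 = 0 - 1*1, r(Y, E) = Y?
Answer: 288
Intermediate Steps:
F(s) = 1 (F(s) = 2 + (0 - 1*1) = 2 + (0 - 1) = 2 - 1 = 1)
b(W, V) = 2*V (b(W, V) = 1*V + V = V + V = 2*V)
(b(3, 6)*(-3))*(-8) = ((2*6)*(-3))*(-8) = (12*(-3))*(-8) = -36*(-8) = 288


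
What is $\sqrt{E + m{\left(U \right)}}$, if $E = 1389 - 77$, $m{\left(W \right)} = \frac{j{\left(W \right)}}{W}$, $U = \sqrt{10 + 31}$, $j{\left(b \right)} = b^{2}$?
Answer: $\sqrt{1312 + \sqrt{41}} \approx 36.31$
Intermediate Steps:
$U = \sqrt{41} \approx 6.4031$
$m{\left(W \right)} = W$ ($m{\left(W \right)} = \frac{W^{2}}{W} = W$)
$E = 1312$ ($E = 1389 - 77 = 1312$)
$\sqrt{E + m{\left(U \right)}} = \sqrt{1312 + \sqrt{41}}$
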